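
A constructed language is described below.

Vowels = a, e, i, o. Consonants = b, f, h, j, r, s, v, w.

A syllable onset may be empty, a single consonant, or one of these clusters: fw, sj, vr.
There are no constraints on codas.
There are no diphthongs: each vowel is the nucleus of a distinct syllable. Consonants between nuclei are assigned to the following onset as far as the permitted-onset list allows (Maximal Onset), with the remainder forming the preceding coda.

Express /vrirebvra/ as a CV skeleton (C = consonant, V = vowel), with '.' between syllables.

CCV.CVC.CCV

The vowels are i, e, a — 3 nuclei, so 3 syllables.
/i…e/ gap (V1→V2): just /r/ — single C goes to the following onset.
/e…a/ gap (V2→V3): /bvr/; trying suffixes from longest down, /vr/ is the first permitted one, so coda /b/ | onset /vr/.
So the parse is vri.reb.vra.
Mapping each syllable to C/V: /vri/ → CCV, /reb/ → CVC, /vra/ → CCV.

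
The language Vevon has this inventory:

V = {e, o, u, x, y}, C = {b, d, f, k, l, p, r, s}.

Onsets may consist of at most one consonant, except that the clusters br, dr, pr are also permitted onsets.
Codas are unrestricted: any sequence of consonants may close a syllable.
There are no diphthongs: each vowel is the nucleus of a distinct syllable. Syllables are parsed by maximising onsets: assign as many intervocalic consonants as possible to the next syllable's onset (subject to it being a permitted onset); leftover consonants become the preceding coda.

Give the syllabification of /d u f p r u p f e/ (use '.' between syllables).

Nuclei (vowels): u, u, e → 3 syllables.
σ1/σ2 boundary: /fpr/ splits as /f/ + /pr/ (/pr/ is the longest suffix that is a licit onset).
σ2/σ3 boundary: /pf/ — longest licit onset from the right is /f/, leaving /p/ as coda.

duf.prup.fe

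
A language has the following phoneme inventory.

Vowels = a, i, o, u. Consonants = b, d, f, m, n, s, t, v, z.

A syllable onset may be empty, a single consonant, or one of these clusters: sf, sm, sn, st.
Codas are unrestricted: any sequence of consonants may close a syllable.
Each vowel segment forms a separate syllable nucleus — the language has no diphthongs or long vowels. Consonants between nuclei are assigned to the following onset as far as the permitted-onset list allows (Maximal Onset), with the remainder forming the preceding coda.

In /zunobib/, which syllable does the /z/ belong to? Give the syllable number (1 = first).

Nuclei (vowels): u, o, i → 3 syllables.
V1 /u/ – V2 /o/: /n/ → onset of the next syllable (single consonants are always licit onsets).
V2 /o/ – V3 /i/: /b/ → onset of the next syllable (single consonants are always licit onsets).
Syllabification: zu.no.bib.
The /z/ is in the onset of syllable 1 (/zu/).

1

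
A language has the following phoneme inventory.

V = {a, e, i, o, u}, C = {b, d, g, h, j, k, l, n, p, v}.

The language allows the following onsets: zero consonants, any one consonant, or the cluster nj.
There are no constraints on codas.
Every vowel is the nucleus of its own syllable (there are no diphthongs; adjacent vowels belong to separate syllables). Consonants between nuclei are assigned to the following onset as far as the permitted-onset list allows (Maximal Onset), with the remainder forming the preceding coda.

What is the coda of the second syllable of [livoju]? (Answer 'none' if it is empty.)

none

The vowels are i, o, u — 3 nuclei, so 3 syllables.
σ1/σ2 boundary: /v/ → onset of the next syllable (single consonants are always licit onsets).
σ2/σ3 boundary: just /j/ — single C goes to the following onset.
Putting it together: li.vo.ju.
Syllable 2 is /vo/: onset /v/, nucleus /o/, coda ∅.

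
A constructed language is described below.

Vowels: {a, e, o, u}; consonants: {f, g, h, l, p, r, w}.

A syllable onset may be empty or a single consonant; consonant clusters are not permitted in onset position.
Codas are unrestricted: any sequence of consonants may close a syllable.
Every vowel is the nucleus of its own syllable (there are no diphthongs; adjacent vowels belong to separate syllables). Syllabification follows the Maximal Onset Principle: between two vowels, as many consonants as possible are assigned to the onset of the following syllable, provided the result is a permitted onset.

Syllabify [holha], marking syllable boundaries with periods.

hol.ha

The vowels are o, a — 2 nuclei, so 2 syllables.
V1 /o/ – V2 /a/: /lh/; trying suffixes from longest down, /h/ is the first permitted one, so coda /l/ | onset /h/.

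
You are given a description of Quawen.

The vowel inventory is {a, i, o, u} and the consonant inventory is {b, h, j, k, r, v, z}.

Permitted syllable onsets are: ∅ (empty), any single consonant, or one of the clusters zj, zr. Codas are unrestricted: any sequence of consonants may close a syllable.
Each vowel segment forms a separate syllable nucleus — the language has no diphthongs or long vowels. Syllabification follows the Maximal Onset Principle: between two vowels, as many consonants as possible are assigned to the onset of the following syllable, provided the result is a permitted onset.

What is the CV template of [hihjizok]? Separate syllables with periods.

CVC.CV.CVC

Nuclei (vowels): i, i, o → 3 syllables.
/i…i/ gap (V1→V2): cluster /hj/ — the longest permitted-onset suffix is /j/; onset = /j/, preceding coda = /h/.
/i…o/ gap (V2→V3): /z/ → onset of the next syllable (single consonants are always licit onsets).
Putting it together: hih.ji.zok.
Mapping each syllable to C/V: /hih/ → CVC, /ji/ → CV, /zok/ → CVC.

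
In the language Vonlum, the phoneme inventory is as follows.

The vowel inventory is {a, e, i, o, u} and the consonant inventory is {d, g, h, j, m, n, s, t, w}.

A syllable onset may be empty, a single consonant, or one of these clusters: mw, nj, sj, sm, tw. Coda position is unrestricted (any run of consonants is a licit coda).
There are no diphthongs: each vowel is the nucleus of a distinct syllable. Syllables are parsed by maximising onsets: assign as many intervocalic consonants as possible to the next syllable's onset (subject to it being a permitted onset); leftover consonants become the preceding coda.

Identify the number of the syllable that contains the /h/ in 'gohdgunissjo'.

1

The vowels are o, u, i, o — 4 nuclei, so 4 syllables.
Between /o/ (V1) and /u/ (V2): /hdg/ splits as /hd/ + /g/ (/g/ is the longest suffix that is a licit onset).
Between /u/ (V2) and /i/ (V3): /n/ is a single consonant, so it becomes the next onset.
Between /i/ (V3) and /o/ (V4): cluster /ssj/ — the longest permitted-onset suffix is /sj/; onset = /sj/, preceding coda = /s/.
Putting it together: gohd.gu.nis.sjo.
The /h/ is in the coda of syllable 1 (/gohd/).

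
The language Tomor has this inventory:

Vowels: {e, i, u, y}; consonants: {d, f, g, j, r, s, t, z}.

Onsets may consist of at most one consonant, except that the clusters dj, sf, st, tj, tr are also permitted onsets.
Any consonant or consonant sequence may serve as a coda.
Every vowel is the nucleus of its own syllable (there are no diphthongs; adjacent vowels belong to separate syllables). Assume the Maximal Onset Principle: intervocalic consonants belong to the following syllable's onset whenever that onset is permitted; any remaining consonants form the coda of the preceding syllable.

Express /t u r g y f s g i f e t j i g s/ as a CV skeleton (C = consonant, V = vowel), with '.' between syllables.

Nuclei (vowels): u, y, i, e, i → 5 syllables.
/u…y/ gap (V1→V2): /rg/; trying suffixes from longest down, /g/ is the first permitted one, so coda /r/ | onset /g/.
/y…i/ gap (V2→V3): /fsg/ — longest licit onset from the right is /g/, leaving /fs/ as coda.
/i…e/ gap (V3→V4): /f/ → onset of the next syllable (single consonants are always licit onsets).
/e…i/ gap (V4→V5): /tj/ — entire cluster is a permitted onset → onset /tj/, coda ∅.
Putting it together: tur.gyfs.gi.fe.tjigs.
Mapping each syllable to C/V: /tur/ → CVC, /gyfs/ → CVCC, /gi/ → CV, /fe/ → CV, /tjigs/ → CCVCC.

CVC.CVCC.CV.CV.CCVCC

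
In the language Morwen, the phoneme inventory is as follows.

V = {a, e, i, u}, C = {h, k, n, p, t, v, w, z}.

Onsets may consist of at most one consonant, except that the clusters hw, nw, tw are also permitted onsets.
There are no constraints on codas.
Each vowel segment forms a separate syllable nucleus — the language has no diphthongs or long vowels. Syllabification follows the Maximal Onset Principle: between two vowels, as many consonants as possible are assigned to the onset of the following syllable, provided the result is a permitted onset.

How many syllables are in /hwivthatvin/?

The vowels are i, a, i — 3 nuclei, so 3 syllables.

3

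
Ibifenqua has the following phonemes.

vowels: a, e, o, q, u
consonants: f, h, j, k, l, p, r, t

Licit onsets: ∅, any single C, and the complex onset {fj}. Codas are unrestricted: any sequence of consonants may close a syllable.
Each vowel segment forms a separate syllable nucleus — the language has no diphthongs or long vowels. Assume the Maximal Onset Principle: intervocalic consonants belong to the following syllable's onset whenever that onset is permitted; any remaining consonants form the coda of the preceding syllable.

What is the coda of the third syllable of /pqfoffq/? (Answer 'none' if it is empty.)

The vowels are q, o, q — 3 nuclei, so 3 syllables.
/q…o/ gap (V1→V2): /f/ → onset of the next syllable (single consonants are always licit onsets).
/o…q/ gap (V2→V3): /ff/ splits as /f/ + /f/ (/f/ is the longest suffix that is a licit onset).
So the parse is pq.fof.fq.
Syllable 3 is /fq/: onset /f/, nucleus /q/, coda ∅.

none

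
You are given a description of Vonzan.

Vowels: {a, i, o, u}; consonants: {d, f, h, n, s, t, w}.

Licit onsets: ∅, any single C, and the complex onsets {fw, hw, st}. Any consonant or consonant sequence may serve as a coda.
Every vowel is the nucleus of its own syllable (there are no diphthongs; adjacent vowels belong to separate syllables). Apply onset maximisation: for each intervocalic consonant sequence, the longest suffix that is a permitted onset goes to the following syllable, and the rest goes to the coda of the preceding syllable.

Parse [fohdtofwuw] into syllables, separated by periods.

Vowels present: o, o, u; each is a nucleus, giving 3 syllables.
Between /o/ (V1) and /o/ (V2): /hdt/; trying suffixes from longest down, /t/ is the first permitted one, so coda /hd/ | onset /t/.
Between /o/ (V2) and /u/ (V3): /fw/ is a licit onset in full, so it all attaches to the next syllable.

fohd.to.fwuw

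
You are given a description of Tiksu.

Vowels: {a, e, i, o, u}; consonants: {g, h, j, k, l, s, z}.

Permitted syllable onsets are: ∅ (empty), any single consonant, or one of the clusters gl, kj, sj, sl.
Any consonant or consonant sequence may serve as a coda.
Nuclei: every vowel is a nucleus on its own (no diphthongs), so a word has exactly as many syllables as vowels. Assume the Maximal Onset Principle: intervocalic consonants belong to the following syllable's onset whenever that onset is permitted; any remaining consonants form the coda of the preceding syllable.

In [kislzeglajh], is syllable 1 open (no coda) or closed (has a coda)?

closed

Nuclei (vowels): i, e, a → 3 syllables.
V1 /i/ – V2 /e/: /slz/ — longest licit onset from the right is /z/, leaving /sl/ as coda.
V2 /e/ – V3 /a/: cluster /gl/ — /gl/ is itself a permitted onset, so the whole cluster goes right; preceding coda = ∅.
Syllabification: kisl.ze.glajh.
Syllable 1 is /kisl/ with coda /sl/, so it is closed.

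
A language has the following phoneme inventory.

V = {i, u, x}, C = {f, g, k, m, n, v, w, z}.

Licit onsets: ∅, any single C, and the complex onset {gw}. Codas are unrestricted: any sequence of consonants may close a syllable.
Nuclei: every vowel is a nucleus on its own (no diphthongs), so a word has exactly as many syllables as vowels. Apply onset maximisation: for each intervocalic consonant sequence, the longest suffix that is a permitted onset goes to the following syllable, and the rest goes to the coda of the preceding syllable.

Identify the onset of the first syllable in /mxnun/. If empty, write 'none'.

Vowels present: x, u; each is a nucleus, giving 2 syllables.
/x…u/ gap (V1→V2): /n/ → onset of the next syllable (single consonants are always licit onsets).
Result: mx.nun.
Syllable 1 is /mx/: onset /m/, nucleus /x/, coda ∅.

m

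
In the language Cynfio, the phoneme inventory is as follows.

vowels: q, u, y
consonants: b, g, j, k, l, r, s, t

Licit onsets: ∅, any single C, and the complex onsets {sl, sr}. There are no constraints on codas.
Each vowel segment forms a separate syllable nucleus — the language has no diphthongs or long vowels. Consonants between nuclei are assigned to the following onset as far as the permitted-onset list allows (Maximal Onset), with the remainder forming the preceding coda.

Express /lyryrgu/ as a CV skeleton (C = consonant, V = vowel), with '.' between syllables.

Vowels present: y, y, u; each is a nucleus, giving 3 syllables.
Between /y/ (V1) and /y/ (V2): just /r/ — single C goes to the following onset.
Between /y/ (V2) and /u/ (V3): cluster /rg/ — the longest permitted-onset suffix is /g/; onset = /g/, preceding coda = /r/.
Syllabification: ly.ryr.gu.
Mapping each syllable to C/V: /ly/ → CV, /ryr/ → CVC, /gu/ → CV.

CV.CVC.CV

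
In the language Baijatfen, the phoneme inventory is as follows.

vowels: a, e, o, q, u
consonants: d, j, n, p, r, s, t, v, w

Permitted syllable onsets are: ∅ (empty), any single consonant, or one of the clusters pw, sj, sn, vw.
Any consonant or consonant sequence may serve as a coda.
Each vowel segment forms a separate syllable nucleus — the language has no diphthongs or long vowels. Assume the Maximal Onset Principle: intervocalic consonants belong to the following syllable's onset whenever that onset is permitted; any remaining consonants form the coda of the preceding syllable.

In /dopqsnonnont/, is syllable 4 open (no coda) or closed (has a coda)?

Nuclei (vowels): o, q, o, o → 4 syllables.
Between /o/ (V1) and /q/ (V2): /p/ → onset of the next syllable (single consonants are always licit onsets).
Between /q/ (V2) and /o/ (V3): cluster /sn/ — /sn/ is itself a permitted onset, so the whole cluster goes right; preceding coda = ∅.
Between /o/ (V3) and /o/ (V4): /nn/; trying suffixes from longest down, /n/ is the first permitted one, so coda /n/ | onset /n/.
Syllabification: do.pq.snon.nont.
Syllable 4 is /nont/ with coda /nt/, so it is closed.

closed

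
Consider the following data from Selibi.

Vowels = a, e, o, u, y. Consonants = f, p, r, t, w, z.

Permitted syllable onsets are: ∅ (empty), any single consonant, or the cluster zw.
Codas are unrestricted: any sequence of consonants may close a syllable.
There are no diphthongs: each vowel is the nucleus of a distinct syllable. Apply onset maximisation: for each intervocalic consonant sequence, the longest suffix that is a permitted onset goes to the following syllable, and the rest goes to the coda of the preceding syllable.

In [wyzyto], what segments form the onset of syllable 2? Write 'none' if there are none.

Nuclei (vowels): y, y, o → 3 syllables.
/y…y/ gap (V1→V2): just /z/ — single C goes to the following onset.
/y…o/ gap (V2→V3): just /t/ — single C goes to the following onset.
Putting it together: wy.zy.to.
Syllable 2 is /zy/: onset /z/, nucleus /y/, coda ∅.

z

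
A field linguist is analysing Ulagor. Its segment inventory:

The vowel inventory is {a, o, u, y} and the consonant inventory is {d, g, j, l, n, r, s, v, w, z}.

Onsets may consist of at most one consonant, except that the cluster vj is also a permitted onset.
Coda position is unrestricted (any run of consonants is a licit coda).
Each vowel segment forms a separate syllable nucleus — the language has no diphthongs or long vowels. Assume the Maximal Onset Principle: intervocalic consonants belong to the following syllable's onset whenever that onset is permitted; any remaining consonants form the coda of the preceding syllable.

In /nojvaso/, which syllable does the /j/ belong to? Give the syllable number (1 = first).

Vowels present: o, a, o; each is a nucleus, giving 3 syllables.
/o…a/ gap (V1→V2): /jv/ — longest licit onset from the right is /v/, leaving /j/ as coda.
/a…o/ gap (V2→V3): /s/ → onset of the next syllable (single consonants are always licit onsets).
Putting it together: noj.va.so.
The /j/ is in the coda of syllable 1 (/noj/).

1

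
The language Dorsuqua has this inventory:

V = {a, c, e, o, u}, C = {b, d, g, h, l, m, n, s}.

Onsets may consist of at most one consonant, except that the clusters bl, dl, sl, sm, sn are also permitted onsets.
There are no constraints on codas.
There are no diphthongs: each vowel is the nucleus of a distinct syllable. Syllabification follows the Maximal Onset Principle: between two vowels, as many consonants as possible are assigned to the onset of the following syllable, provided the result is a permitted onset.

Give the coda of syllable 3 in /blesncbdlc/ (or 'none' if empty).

none

Vowels present: e, c, c; each is a nucleus, giving 3 syllables.
σ1/σ2 boundary: cluster /sn/ — /sn/ is itself a permitted onset, so the whole cluster goes right; preceding coda = ∅.
σ2/σ3 boundary: /bdl/; trying suffixes from longest down, /dl/ is the first permitted one, so coda /b/ | onset /dl/.
So the parse is ble.sncb.dlc.
Syllable 3 is /dlc/: onset /dl/, nucleus /c/, coda ∅.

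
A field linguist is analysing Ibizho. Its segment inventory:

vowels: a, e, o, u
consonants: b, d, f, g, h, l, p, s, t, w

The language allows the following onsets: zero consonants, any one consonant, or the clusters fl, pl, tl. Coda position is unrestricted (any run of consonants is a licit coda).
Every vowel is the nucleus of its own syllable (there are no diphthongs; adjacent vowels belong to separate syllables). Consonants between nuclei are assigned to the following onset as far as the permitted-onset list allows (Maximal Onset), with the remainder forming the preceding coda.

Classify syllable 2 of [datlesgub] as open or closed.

closed

Vowels present: a, e, u; each is a nucleus, giving 3 syllables.
Between /a/ (V1) and /e/ (V2): cluster /tl/ — /tl/ is itself a permitted onset, so the whole cluster goes right; preceding coda = ∅.
Between /e/ (V2) and /u/ (V3): /sg/ splits as /s/ + /g/ (/g/ is the longest suffix that is a licit onset).
Syllabification: da.tles.gub.
Syllable 2 is /tles/ with coda /s/, so it is closed.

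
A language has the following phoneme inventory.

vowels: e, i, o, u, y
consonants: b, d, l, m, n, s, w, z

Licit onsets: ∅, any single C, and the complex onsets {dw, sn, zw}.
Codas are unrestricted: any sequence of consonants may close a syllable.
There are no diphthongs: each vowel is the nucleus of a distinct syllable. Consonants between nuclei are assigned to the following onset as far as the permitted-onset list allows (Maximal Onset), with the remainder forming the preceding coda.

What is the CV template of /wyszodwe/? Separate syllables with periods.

CVC.CV.CCV

Nuclei (vowels): y, o, e → 3 syllables.
/y…o/ gap (V1→V2): cluster /sz/ — the longest permitted-onset suffix is /z/; onset = /z/, preceding coda = /s/.
/o…e/ gap (V2→V3): cluster /dw/ — /dw/ is itself a permitted onset, so the whole cluster goes right; preceding coda = ∅.
Syllabification: wys.zo.dwe.
Mapping each syllable to C/V: /wys/ → CVC, /zo/ → CV, /dwe/ → CCV.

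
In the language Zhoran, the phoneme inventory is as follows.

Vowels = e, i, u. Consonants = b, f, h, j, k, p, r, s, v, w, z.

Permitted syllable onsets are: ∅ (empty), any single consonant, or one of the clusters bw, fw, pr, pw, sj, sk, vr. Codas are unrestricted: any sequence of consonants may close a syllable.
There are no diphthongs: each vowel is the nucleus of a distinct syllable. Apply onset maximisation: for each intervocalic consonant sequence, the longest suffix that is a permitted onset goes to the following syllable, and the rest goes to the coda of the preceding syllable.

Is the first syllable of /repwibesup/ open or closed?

Vowels present: e, i, e, u; each is a nucleus, giving 4 syllables.
σ1/σ2 boundary: /pw/ is a licit onset in full, so it all attaches to the next syllable.
σ2/σ3 boundary: /b/ → onset of the next syllable (single consonants are always licit onsets).
σ3/σ4 boundary: just /s/ — single C goes to the following onset.
Result: re.pwi.be.sup.
Syllable 1 is /re/; it ends in its nucleus with no coda, so it is open.

open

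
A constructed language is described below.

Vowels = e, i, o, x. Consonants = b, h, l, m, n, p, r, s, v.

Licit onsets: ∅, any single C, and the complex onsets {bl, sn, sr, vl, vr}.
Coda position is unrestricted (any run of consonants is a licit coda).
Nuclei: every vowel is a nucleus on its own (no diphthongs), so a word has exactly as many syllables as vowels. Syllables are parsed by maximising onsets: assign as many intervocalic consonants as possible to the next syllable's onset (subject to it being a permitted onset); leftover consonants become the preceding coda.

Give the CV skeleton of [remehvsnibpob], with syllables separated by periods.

CV.CVCC.CCVC.CVC

Nuclei (vowels): e, e, i, o → 4 syllables.
σ1/σ2 boundary: just /m/ — single C goes to the following onset.
σ2/σ3 boundary: cluster /hvsn/ — the longest permitted-onset suffix is /sn/; onset = /sn/, preceding coda = /hv/.
σ3/σ4 boundary: cluster /bp/ — the longest permitted-onset suffix is /p/; onset = /p/, preceding coda = /b/.
Result: re.mehv.snib.pob.
Mapping each syllable to C/V: /re/ → CV, /mehv/ → CVCC, /snib/ → CCVC, /pob/ → CVC.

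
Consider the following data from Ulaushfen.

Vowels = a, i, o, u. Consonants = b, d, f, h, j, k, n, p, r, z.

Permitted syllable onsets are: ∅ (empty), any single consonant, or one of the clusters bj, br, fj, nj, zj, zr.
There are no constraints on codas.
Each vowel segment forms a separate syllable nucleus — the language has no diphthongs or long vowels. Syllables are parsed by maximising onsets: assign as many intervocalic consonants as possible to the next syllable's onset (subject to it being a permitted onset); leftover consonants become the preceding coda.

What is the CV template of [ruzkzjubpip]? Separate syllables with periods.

CVCC.CCVC.CVC

Vowels present: u, u, i; each is a nucleus, giving 3 syllables.
Between /u/ (V1) and /u/ (V2): cluster /zkzj/ — the longest permitted-onset suffix is /zj/; onset = /zj/, preceding coda = /zk/.
Between /u/ (V2) and /i/ (V3): /bp/ splits as /b/ + /p/ (/p/ is the longest suffix that is a licit onset).
Result: ruzk.zjub.pip.
Mapping each syllable to C/V: /ruzk/ → CVCC, /zjub/ → CCVC, /pip/ → CVC.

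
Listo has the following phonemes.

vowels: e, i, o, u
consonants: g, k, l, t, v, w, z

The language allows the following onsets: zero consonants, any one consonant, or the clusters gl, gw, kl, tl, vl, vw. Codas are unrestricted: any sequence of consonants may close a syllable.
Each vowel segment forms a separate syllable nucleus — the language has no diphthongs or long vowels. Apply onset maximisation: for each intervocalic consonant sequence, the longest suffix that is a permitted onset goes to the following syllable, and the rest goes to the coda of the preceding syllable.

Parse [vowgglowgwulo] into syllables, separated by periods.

Nuclei (vowels): o, o, u, o → 4 syllables.
/o…o/ gap (V1→V2): /wggl/; trying suffixes from longest down, /gl/ is the first permitted one, so coda /wg/ | onset /gl/.
/o…u/ gap (V2→V3): /wgw/ splits as /w/ + /gw/ (/gw/ is the longest suffix that is a licit onset).
/u…o/ gap (V3→V4): just /l/ — single C goes to the following onset.

vowg.glow.gwu.lo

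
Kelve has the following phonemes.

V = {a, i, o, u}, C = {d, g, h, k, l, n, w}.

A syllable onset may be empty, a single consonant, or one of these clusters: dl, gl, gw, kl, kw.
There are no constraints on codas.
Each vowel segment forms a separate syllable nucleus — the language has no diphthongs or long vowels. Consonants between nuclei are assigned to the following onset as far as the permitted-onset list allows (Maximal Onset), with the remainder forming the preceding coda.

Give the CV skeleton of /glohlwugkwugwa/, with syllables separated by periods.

Nuclei (vowels): o, u, u, a → 4 syllables.
V1 /o/ – V2 /u/: cluster /hlw/ — the longest permitted-onset suffix is /w/; onset = /w/, preceding coda = /hl/.
V2 /u/ – V3 /u/: /gkw/; trying suffixes from longest down, /kw/ is the first permitted one, so coda /g/ | onset /kw/.
V3 /u/ – V4 /a/: /gw/ is a licit onset in full, so it all attaches to the next syllable.
Syllabification: glohl.wug.kwu.gwa.
Mapping each syllable to C/V: /glohl/ → CCVCC, /wug/ → CVC, /kwu/ → CCV, /gwa/ → CCV.

CCVCC.CVC.CCV.CCV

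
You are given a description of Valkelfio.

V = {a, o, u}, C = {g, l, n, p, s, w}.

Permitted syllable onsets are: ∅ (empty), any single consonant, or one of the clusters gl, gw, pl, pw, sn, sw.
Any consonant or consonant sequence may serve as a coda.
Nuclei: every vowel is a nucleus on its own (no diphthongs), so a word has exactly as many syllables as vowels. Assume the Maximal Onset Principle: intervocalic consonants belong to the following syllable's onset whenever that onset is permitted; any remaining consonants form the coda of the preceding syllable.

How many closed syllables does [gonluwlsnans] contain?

3

Nuclei (vowels): o, u, a → 3 syllables.
/o…u/ gap (V1→V2): /nl/; trying suffixes from longest down, /l/ is the first permitted one, so coda /n/ | onset /l/.
/u…a/ gap (V2→V3): /wlsn/; trying suffixes from longest down, /sn/ is the first permitted one, so coda /wl/ | onset /sn/.
Syllabification: gon.luwl.snans.
Classifying each syllable: /gon/ (closed), /luwl/ (closed), /snans/ (closed).
Closed syllables: 3.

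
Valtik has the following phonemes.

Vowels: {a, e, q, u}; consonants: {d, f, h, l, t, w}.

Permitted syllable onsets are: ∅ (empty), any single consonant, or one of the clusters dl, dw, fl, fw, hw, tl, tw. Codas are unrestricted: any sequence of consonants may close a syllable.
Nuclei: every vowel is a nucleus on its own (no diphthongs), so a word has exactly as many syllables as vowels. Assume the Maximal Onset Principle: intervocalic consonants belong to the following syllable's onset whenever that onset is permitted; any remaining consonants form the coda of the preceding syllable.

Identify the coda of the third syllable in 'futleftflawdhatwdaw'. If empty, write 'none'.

Vowels present: u, e, a, a, a; each is a nucleus, giving 5 syllables.
V1 /u/ – V2 /e/: /tl/ is a licit onset in full, so it all attaches to the next syllable.
V2 /e/ – V3 /a/: /ftfl/ — longest licit onset from the right is /fl/, leaving /ft/ as coda.
V3 /a/ – V4 /a/: cluster /wdh/ — the longest permitted-onset suffix is /h/; onset = /h/, preceding coda = /wd/.
V4 /a/ – V5 /a/: /twd/ — longest licit onset from the right is /d/, leaving /tw/ as coda.
So the parse is fu.tleft.flawd.hatw.daw.
Syllable 3 is /flawd/: onset /fl/, nucleus /a/, coda /wd/.

wd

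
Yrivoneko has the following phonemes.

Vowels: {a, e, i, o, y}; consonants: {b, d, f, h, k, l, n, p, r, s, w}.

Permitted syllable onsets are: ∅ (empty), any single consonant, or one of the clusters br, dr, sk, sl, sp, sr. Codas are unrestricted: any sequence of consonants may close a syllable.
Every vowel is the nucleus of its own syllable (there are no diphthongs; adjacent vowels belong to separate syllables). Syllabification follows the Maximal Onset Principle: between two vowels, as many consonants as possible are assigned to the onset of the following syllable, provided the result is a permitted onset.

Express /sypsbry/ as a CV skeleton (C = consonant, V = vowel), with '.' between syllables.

CVCC.CCV

The vowels are y, y — 2 nuclei, so 2 syllables.
V1 /y/ – V2 /y/: /psbr/ splits as /ps/ + /br/ (/br/ is the longest suffix that is a licit onset).
So the parse is syps.bry.
Mapping each syllable to C/V: /syps/ → CVCC, /bry/ → CCV.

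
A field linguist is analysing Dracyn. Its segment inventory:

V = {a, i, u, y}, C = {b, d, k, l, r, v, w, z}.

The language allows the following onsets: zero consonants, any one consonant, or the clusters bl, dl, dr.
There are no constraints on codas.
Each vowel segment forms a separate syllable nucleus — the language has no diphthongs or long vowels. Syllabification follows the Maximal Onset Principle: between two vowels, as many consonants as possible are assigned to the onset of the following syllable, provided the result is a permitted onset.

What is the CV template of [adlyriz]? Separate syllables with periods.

V.CCV.CVC

The vowels are a, y, i — 3 nuclei, so 3 syllables.
Between /a/ (V1) and /y/ (V2): /dl/ — entire cluster is a permitted onset → onset /dl/, coda ∅.
Between /y/ (V2) and /i/ (V3): /r/ → onset of the next syllable (single consonants are always licit onsets).
Syllabification: a.dly.riz.
Mapping each syllable to C/V: /a/ → V, /dly/ → CCV, /riz/ → CVC.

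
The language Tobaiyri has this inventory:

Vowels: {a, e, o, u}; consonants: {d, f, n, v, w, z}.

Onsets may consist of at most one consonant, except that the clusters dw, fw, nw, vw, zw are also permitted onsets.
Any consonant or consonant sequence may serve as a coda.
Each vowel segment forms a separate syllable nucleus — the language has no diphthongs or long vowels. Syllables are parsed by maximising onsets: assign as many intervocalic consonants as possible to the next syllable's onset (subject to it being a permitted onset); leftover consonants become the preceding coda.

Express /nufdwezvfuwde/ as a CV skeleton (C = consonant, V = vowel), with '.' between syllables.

The vowels are u, e, u, e — 4 nuclei, so 4 syllables.
σ1/σ2 boundary: /fdw/ — longest licit onset from the right is /dw/, leaving /f/ as coda.
σ2/σ3 boundary: /zvf/ splits as /zv/ + /f/ (/f/ is the longest suffix that is a licit onset).
σ3/σ4 boundary: /wd/ splits as /w/ + /d/ (/d/ is the longest suffix that is a licit onset).
Result: nuf.dwezv.fuw.de.
Mapping each syllable to C/V: /nuf/ → CVC, /dwezv/ → CCVCC, /fuw/ → CVC, /de/ → CV.

CVC.CCVCC.CVC.CV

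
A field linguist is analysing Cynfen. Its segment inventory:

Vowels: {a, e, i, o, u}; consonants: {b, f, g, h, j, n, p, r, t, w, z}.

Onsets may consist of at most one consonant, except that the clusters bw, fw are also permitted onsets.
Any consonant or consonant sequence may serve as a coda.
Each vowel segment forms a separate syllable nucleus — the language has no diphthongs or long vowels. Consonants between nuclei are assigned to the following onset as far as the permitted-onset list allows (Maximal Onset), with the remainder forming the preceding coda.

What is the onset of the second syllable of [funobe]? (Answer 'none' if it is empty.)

n

The vowels are u, o, e — 3 nuclei, so 3 syllables.
/u…o/ gap (V1→V2): /n/ is a single consonant, so it becomes the next onset.
/o…e/ gap (V2→V3): /b/ is a single consonant, so it becomes the next onset.
Result: fu.no.be.
Syllable 2 is /no/: onset /n/, nucleus /o/, coda ∅.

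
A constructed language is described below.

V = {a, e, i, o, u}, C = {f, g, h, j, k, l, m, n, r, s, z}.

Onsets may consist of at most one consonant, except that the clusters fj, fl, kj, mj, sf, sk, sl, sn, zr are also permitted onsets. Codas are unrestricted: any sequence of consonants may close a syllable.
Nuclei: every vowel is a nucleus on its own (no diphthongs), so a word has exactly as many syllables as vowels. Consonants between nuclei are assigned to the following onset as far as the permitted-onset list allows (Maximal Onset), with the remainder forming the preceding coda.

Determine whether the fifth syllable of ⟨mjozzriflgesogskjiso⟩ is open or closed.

open

Nuclei (vowels): o, i, e, o, i, o → 6 syllables.
σ1/σ2 boundary: cluster /zzr/ — the longest permitted-onset suffix is /zr/; onset = /zr/, preceding coda = /z/.
σ2/σ3 boundary: /flg/ — longest licit onset from the right is /g/, leaving /fl/ as coda.
σ3/σ4 boundary: just /s/ — single C goes to the following onset.
σ4/σ5 boundary: cluster /gskj/ — the longest permitted-onset suffix is /kj/; onset = /kj/, preceding coda = /gs/.
σ5/σ6 boundary: /s/ is a single consonant, so it becomes the next onset.
Result: mjoz.zrifl.ge.sogs.kji.so.
Syllable 5 is /kji/; it ends in its nucleus with no coda, so it is open.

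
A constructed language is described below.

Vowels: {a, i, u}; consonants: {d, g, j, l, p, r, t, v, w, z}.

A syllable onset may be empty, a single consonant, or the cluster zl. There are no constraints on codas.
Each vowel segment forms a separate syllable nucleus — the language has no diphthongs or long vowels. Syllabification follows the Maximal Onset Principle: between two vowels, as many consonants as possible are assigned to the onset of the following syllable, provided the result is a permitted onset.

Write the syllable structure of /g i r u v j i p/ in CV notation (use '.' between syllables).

CV.CVC.CVC

The vowels are i, u, i — 3 nuclei, so 3 syllables.
/i…u/ gap (V1→V2): /r/ → onset of the next syllable (single consonants are always licit onsets).
/u…i/ gap (V2→V3): /vj/ splits as /v/ + /j/ (/j/ is the longest suffix that is a licit onset).
Result: gi.ruv.jip.
Mapping each syllable to C/V: /gi/ → CV, /ruv/ → CVC, /jip/ → CVC.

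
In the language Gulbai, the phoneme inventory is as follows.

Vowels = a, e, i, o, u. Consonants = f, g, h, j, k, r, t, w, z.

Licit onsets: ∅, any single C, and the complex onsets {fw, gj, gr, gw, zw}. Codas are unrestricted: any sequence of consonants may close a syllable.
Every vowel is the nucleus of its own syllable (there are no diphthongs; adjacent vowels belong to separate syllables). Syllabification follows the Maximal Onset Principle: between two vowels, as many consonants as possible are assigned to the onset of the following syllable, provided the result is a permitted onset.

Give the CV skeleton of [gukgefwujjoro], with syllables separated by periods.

CVC.CV.CCVC.CV.CV

The vowels are u, e, u, o, o — 5 nuclei, so 5 syllables.
V1 /u/ – V2 /e/: cluster /kg/ — the longest permitted-onset suffix is /g/; onset = /g/, preceding coda = /k/.
V2 /e/ – V3 /u/: /fw/ — entire cluster is a permitted onset → onset /fw/, coda ∅.
V3 /u/ – V4 /o/: cluster /jj/ — the longest permitted-onset suffix is /j/; onset = /j/, preceding coda = /j/.
V4 /o/ – V5 /o/: /r/ is a single consonant, so it becomes the next onset.
Putting it together: guk.ge.fwuj.jo.ro.
Mapping each syllable to C/V: /guk/ → CVC, /ge/ → CV, /fwuj/ → CCVC, /jo/ → CV, /ro/ → CV.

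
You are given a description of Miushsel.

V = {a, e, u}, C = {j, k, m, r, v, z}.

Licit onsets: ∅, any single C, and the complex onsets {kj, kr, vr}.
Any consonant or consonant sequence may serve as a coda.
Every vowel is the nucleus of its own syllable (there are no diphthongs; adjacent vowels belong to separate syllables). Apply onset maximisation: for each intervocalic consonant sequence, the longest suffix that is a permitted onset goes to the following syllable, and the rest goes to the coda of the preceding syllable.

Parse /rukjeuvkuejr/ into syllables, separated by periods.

Vowels present: u, e, u, u, e; each is a nucleus, giving 5 syllables.
V1 /u/ – V2 /e/: /kj/ — entire cluster is a permitted onset → onset /kj/, coda ∅.
V2 /e/ – V3 /u/: nothing intervenes; syllable break is V.V.
V3 /u/ – V4 /u/: cluster /vk/ — the longest permitted-onset suffix is /k/; onset = /k/, preceding coda = /v/.
V4 /u/ – V5 /e/: nothing intervenes; syllable break is V.V.

ru.kje.uv.ku.ejr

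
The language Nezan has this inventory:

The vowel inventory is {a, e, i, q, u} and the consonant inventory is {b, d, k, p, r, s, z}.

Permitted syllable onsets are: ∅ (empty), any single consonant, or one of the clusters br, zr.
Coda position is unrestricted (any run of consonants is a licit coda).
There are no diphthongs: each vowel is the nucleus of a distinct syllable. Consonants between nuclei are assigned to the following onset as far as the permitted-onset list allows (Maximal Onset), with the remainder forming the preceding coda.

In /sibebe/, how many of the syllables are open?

The vowels are i, e, e — 3 nuclei, so 3 syllables.
/i…e/ gap (V1→V2): just /b/ — single C goes to the following onset.
/e…e/ gap (V2→V3): just /b/ — single C goes to the following onset.
So the parse is si.be.be.
Classifying each syllable: /si/ (open), /be/ (open), /be/ (open).
Open syllables: 3.

3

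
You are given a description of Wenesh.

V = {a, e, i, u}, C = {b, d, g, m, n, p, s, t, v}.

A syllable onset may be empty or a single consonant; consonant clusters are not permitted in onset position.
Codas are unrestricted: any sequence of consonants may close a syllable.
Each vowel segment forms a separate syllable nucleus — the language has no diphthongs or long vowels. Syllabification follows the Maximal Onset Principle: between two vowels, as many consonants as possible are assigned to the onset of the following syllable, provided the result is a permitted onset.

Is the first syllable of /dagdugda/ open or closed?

Nuclei (vowels): a, u, a → 3 syllables.
/a…u/ gap (V1→V2): /gd/; trying suffixes from longest down, /d/ is the first permitted one, so coda /g/ | onset /d/.
/u…a/ gap (V2→V3): /gd/; trying suffixes from longest down, /d/ is the first permitted one, so coda /g/ | onset /d/.
Syllabification: dag.dug.da.
Syllable 1 is /dag/ with coda /g/, so it is closed.

closed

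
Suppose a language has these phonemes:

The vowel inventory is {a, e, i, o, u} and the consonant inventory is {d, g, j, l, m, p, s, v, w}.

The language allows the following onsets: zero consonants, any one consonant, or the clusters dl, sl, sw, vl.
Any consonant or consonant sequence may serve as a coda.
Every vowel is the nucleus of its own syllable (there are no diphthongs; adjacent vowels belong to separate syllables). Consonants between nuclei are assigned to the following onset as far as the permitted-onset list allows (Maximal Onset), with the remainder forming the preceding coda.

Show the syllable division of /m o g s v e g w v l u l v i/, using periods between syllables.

Vowels present: o, e, u, i; each is a nucleus, giving 4 syllables.
σ1/σ2 boundary: /gsv/; trying suffixes from longest down, /v/ is the first permitted one, so coda /gs/ | onset /v/.
σ2/σ3 boundary: /gwvl/ splits as /gw/ + /vl/ (/vl/ is the longest suffix that is a licit onset).
σ3/σ4 boundary: /lv/ — longest licit onset from the right is /v/, leaving /l/ as coda.

mogs.vegw.vlul.vi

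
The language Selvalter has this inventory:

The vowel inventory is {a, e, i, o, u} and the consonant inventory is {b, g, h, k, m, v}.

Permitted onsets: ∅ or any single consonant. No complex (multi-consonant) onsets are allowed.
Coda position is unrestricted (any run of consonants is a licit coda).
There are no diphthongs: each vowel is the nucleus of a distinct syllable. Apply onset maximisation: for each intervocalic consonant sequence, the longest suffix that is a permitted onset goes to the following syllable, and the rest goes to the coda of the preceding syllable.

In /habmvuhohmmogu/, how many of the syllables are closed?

Nuclei (vowels): a, u, o, o, u → 5 syllables.
/a…u/ gap (V1→V2): /bmv/ splits as /bm/ + /v/ (/v/ is the longest suffix that is a licit onset).
/u…o/ gap (V2→V3): /h/ → onset of the next syllable (single consonants are always licit onsets).
/o…o/ gap (V3→V4): /hmm/ — longest licit onset from the right is /m/, leaving /hm/ as coda.
/o…u/ gap (V4→V5): /g/ → onset of the next syllable (single consonants are always licit onsets).
Result: habm.vu.hohm.mo.gu.
Classifying each syllable: /habm/ (closed), /vu/ (open), /hohm/ (closed), /mo/ (open), /gu/ (open).
Closed syllables: 2.

2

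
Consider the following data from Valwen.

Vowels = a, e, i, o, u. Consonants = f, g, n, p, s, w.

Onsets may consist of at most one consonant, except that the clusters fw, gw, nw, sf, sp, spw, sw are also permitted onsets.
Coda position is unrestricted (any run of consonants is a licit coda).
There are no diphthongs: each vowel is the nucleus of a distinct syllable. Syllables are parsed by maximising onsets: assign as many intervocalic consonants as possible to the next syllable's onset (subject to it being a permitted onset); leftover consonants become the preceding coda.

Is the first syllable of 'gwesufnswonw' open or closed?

The vowels are e, u, o — 3 nuclei, so 3 syllables.
/e…u/ gap (V1→V2): /s/ is a single consonant, so it becomes the next onset.
/u…o/ gap (V2→V3): cluster /fnsw/ — the longest permitted-onset suffix is /sw/; onset = /sw/, preceding coda = /fn/.
Result: gwe.sufn.swonw.
Syllable 1 is /gwe/; it ends in its nucleus with no coda, so it is open.

open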